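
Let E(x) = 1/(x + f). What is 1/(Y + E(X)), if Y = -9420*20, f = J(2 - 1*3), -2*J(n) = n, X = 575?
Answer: -1151/216848398 ≈ -5.3079e-6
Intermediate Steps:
J(n) = -n/2
f = 1/2 (f = -(2 - 1*3)/2 = -(2 - 3)/2 = -1/2*(-1) = 1/2 ≈ 0.50000)
Y = -188400
E(x) = 1/(1/2 + x) (E(x) = 1/(x + 1/2) = 1/(1/2 + x))
1/(Y + E(X)) = 1/(-188400 + 2/(1 + 2*575)) = 1/(-188400 + 2/(1 + 1150)) = 1/(-188400 + 2/1151) = 1/(-216848398/1151) = -1151/216848398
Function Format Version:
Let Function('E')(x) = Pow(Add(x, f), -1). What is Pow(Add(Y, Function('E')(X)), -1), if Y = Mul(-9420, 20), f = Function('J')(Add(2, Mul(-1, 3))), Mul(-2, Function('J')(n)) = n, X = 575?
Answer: Rational(-1151, 216848398) ≈ -5.3079e-6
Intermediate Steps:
Function('J')(n) = Mul(Rational(-1, 2), n)
f = Rational(1, 2) (f = Mul(Rational(-1, 2), Add(2, Mul(-1, 3))) = Mul(Rational(-1, 2), Add(2, -3)) = Mul(Rational(-1, 2), -1) = Rational(1, 2) ≈ 0.50000)
Y = -188400
Function('E')(x) = Pow(Add(Rational(1, 2), x), -1) (Function('E')(x) = Pow(Add(x, Rational(1, 2)), -1) = Pow(Add(Rational(1, 2), x), -1))
Pow(Add(Y, Function('E')(X)), -1) = Pow(Add(-188400, Mul(2, Pow(Add(1, Mul(2, 575)), -1))), -1) = Pow(Add(-188400, Mul(2, Pow(Add(1, 1150), -1))), -1) = Pow(Add(-188400, Mul(2, Pow(1151, -1))), -1) = Pow(Add(-188400, Mul(2, Rational(1, 1151))), -1) = Pow(Add(-188400, Rational(2, 1151)), -1) = Pow(Rational(-216848398, 1151), -1) = Rational(-1151, 216848398)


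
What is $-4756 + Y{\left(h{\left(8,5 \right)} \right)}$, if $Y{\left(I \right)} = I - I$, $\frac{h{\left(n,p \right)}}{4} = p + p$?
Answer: $-4756$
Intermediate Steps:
$h{\left(n,p \right)} = 8 p$ ($h{\left(n,p \right)} = 4 \left(p + p\right) = 4 \cdot 2 p = 8 p$)
$Y{\left(I \right)} = 0$
$-4756 + Y{\left(h{\left(8,5 \right)} \right)} = -4756 + 0 = -4756$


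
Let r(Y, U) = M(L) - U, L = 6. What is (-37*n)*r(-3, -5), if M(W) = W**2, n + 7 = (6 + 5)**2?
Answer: -172938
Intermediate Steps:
n = 114 (n = -7 + (6 + 5)**2 = -7 + 11**2 = -7 + 121 = 114)
r(Y, U) = 36 - U (r(Y, U) = 6**2 - U = 36 - U)
(-37*n)*r(-3, -5) = (-37*114)*(36 - 1*(-5)) = -4218*(36 + 5) = -4218*41 = -172938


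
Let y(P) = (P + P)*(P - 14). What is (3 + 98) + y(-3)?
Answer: 203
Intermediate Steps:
y(P) = 2*P*(-14 + P) (y(P) = (2*P)*(-14 + P) = 2*P*(-14 + P))
(3 + 98) + y(-3) = (3 + 98) + 2*(-3)*(-14 - 3) = 101 + 2*(-3)*(-17) = 101 + 102 = 203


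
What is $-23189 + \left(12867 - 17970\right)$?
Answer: $-28292$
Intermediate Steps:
$-23189 + \left(12867 - 17970\right) = -23189 - 5103 = -28292$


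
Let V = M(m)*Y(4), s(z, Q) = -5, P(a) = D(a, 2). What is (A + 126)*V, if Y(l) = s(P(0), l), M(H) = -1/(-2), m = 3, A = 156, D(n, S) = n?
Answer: -705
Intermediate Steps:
P(a) = a
M(H) = ½ (M(H) = -1*(-½) = ½)
Y(l) = -5
V = -5/2 (V = (½)*(-5) = -5/2 ≈ -2.5000)
(A + 126)*V = (156 + 126)*(-5/2) = 282*(-5/2) = -705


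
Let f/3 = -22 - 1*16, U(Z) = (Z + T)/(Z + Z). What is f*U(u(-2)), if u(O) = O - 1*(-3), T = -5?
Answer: 228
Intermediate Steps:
u(O) = 3 + O (u(O) = O + 3 = 3 + O)
U(Z) = (-5 + Z)/(2*Z) (U(Z) = (Z - 5)/(Z + Z) = (-5 + Z)/((2*Z)) = (-5 + Z)*(1/(2*Z)) = (-5 + Z)/(2*Z))
f = -114 (f = 3*(-22 - 1*16) = 3*(-22 - 16) = 3*(-38) = -114)
f*U(u(-2)) = -57*(-5 + (3 - 2))/(3 - 2) = -57*(-5 + 1)/1 = -57*(-4) = -114*(-2) = 228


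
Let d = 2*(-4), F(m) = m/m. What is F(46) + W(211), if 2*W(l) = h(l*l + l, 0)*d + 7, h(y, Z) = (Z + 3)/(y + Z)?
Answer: 100641/22366 ≈ 4.4997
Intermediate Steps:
h(y, Z) = (3 + Z)/(Z + y)
F(m) = 1
d = -8
W(l) = 7/2 - 12/(l + l**2) (W(l) = (((3 + 0)/(0 + (l*l + l)))*(-8) + 7)/2 = ((3/(0 + (l**2 + l)))*(-8) + 7)/2 = ((3/(0 + (l + l**2)))*(-8) + 7)/2 = ((3/(l + l**2))*(-8) + 7)/2 = (-24/(l + l**2) + 7)/2 = (7 - 24/(l + l**2))/2 = 7/2 - 12/(l + l**2))
F(46) + W(211) = 1 + (1/2)*(-24 + 7*211*(1 + 211))/(211*(1 + 211)) = 1 + (1/2)*(1/211)*(-24 + 7*211*212)/212 = 1 + (1/2)*(1/211)*(1/212)*(-24 + 313124) = 1 + (1/2)*(1/211)*(1/212)*313100 = 1 + 78275/22366 = 100641/22366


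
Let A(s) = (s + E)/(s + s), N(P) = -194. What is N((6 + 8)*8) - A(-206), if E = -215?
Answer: -80349/412 ≈ -195.02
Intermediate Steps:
A(s) = (-215 + s)/(2*s) (A(s) = (s - 215)/(s + s) = (-215 + s)/((2*s)) = (-215 + s)*(1/(2*s)) = (-215 + s)/(2*s))
N((6 + 8)*8) - A(-206) = -194 - (-215 - 206)/(2*(-206)) = -194 - (-1)*(-421)/(2*206) = -194 - 1*421/412 = -194 - 421/412 = -80349/412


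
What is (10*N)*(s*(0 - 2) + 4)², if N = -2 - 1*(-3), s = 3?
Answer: 40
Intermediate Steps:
N = 1 (N = -2 + 3 = 1)
(10*N)*(s*(0 - 2) + 4)² = (10*1)*(3*(0 - 2) + 4)² = 10*(3*(-2) + 4)² = 10*(-6 + 4)² = 10*(-2)² = 10*4 = 40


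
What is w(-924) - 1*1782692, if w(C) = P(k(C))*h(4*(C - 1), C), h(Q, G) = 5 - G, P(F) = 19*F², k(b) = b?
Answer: 15068217484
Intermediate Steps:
w(C) = 19*C²*(5 - C) (w(C) = (19*C²)*(5 - C) = 19*C²*(5 - C))
w(-924) - 1*1782692 = 19*(-924)²*(5 - 1*(-924)) - 1*1782692 = 19*853776*(5 + 924) - 1782692 = 19*853776*929 - 1782692 = 15070000176 - 1782692 = 15068217484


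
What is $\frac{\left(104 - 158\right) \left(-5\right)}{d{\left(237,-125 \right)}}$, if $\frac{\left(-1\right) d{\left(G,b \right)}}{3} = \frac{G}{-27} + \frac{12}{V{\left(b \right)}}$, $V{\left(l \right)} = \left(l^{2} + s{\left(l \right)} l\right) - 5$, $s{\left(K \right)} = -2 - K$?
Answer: $\frac{198450}{19247} \approx 10.311$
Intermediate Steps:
$V{\left(l \right)} = -5 + l^{2} + l \left(-2 - l\right)$ ($V{\left(l \right)} = \left(l^{2} + \left(-2 - l\right) l\right) - 5 = \left(l^{2} + l \left(-2 - l\right)\right) - 5 = -5 + l^{2} + l \left(-2 - l\right)$)
$d{\left(G,b \right)} = - \frac{36}{-5 - 2 b} + \frac{G}{9}$ ($d{\left(G,b \right)} = - 3 \left(\frac{G}{-27} + \frac{12}{-5 - 2 b}\right) = - 3 \left(G \left(- \frac{1}{27}\right) + \frac{12}{-5 - 2 b}\right) = - 3 \left(- \frac{G}{27} + \frac{12}{-5 - 2 b}\right) = - 3 \left(\frac{12}{-5 - 2 b} - \frac{G}{27}\right) = - \frac{36}{-5 - 2 b} + \frac{G}{9}$)
$\frac{\left(104 - 158\right) \left(-5\right)}{d{\left(237,-125 \right)}} = \frac{\left(104 - 158\right) \left(-5\right)}{\frac{1}{9} \frac{1}{5 + 2 \left(-125\right)} \left(324 + 5 \cdot 237 + 2 \cdot 237 \left(-125\right)\right)} = \frac{\left(-54\right) \left(-5\right)}{\frac{1}{9} \frac{1}{5 - 250} \left(324 + 1185 - 59250\right)} = \frac{270}{\frac{1}{9} \frac{1}{-245} \left(-57741\right)} = \frac{270}{\frac{1}{9} \left(- \frac{1}{245}\right) \left(-57741\right)} = \frac{270}{\frac{19247}{735}} = 270 \cdot \frac{735}{19247} = \frac{198450}{19247}$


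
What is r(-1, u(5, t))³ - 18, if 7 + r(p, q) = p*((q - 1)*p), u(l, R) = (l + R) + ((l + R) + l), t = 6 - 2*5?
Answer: -19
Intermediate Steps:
t = -4 (t = 6 - 10 = -4)
u(l, R) = 2*R + 3*l (u(l, R) = (R + l) + ((R + l) + l) = (R + l) + (R + 2*l) = 2*R + 3*l)
r(p, q) = -7 + p²*(-1 + q) (r(p, q) = -7 + p*((q - 1)*p) = -7 + p*((-1 + q)*p) = -7 + p*(p*(-1 + q)) = -7 + p²*(-1 + q))
r(-1, u(5, t))³ - 18 = (-7 - 1*(-1)² + (2*(-4) + 3*5)*(-1)²)³ - 18 = (-7 - 1*1 + (-8 + 15)*1)³ - 18 = (-7 - 1 + 7*1)³ - 18 = (-7 - 1 + 7)³ - 18 = (-1)³ - 18 = -1 - 18 = -19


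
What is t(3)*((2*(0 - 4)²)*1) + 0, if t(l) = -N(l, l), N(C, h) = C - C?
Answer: 0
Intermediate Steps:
N(C, h) = 0
t(l) = 0 (t(l) = -1*0 = 0)
t(3)*((2*(0 - 4)²)*1) + 0 = 0*((2*(0 - 4)²)*1) + 0 = 0*((2*(-4)²)*1) + 0 = 0*((2*16)*1) + 0 = 0*(32*1) + 0 = 0*32 + 0 = 0 + 0 = 0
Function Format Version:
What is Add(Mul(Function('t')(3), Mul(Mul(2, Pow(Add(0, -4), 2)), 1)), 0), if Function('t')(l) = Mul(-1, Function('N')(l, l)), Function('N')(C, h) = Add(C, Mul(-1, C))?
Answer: 0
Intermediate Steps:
Function('N')(C, h) = 0
Function('t')(l) = 0 (Function('t')(l) = Mul(-1, 0) = 0)
Add(Mul(Function('t')(3), Mul(Mul(2, Pow(Add(0, -4), 2)), 1)), 0) = Add(Mul(0, Mul(Mul(2, Pow(Add(0, -4), 2)), 1)), 0) = Add(Mul(0, Mul(Mul(2, Pow(-4, 2)), 1)), 0) = Add(Mul(0, Mul(Mul(2, 16), 1)), 0) = Add(Mul(0, Mul(32, 1)), 0) = Add(Mul(0, 32), 0) = Add(0, 0) = 0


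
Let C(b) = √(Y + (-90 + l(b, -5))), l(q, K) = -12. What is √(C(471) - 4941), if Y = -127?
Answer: √(-4941 + I*√229) ≈ 0.108 + 70.292*I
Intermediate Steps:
C(b) = I*√229 (C(b) = √(-127 + (-90 - 12)) = √(-127 - 102) = √(-229) = I*√229)
√(C(471) - 4941) = √(I*√229 - 4941) = √(-4941 + I*√229)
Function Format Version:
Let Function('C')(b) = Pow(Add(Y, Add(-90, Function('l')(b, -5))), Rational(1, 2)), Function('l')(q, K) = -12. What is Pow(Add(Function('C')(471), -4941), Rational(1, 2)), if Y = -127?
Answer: Pow(Add(-4941, Mul(I, Pow(229, Rational(1, 2)))), Rational(1, 2)) ≈ Add(0.108, Mul(70.292, I))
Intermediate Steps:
Function('C')(b) = Mul(I, Pow(229, Rational(1, 2))) (Function('C')(b) = Pow(Add(-127, Add(-90, -12)), Rational(1, 2)) = Pow(Add(-127, -102), Rational(1, 2)) = Pow(-229, Rational(1, 2)) = Mul(I, Pow(229, Rational(1, 2))))
Pow(Add(Function('C')(471), -4941), Rational(1, 2)) = Pow(Add(Mul(I, Pow(229, Rational(1, 2))), -4941), Rational(1, 2)) = Pow(Add(-4941, Mul(I, Pow(229, Rational(1, 2)))), Rational(1, 2))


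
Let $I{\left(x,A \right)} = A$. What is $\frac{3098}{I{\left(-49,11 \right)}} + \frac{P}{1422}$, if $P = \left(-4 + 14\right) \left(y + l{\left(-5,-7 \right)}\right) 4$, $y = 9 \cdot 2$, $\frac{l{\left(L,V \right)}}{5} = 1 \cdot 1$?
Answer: $\frac{2207738}{7821} \approx 282.28$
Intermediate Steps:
$l{\left(L,V \right)} = 5$ ($l{\left(L,V \right)} = 5 \cdot 1 \cdot 1 = 5 \cdot 1 = 5$)
$y = 18$
$P = 920$ ($P = \left(-4 + 14\right) \left(18 + 5\right) 4 = 10 \cdot 23 \cdot 4 = 230 \cdot 4 = 920$)
$\frac{3098}{I{\left(-49,11 \right)}} + \frac{P}{1422} = \frac{3098}{11} + \frac{920}{1422} = 3098 \cdot \frac{1}{11} + 920 \cdot \frac{1}{1422} = \frac{3098}{11} + \frac{460}{711} = \frac{2207738}{7821}$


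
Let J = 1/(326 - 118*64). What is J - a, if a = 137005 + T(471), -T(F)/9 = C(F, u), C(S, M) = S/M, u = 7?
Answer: -6899355903/50582 ≈ -1.3640e+5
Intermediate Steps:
T(F) = -9*F/7
a = 954796/7 (a = 137005 - 9/7*471 = 137005 - 4239/7 = 954796/7 ≈ 1.3640e+5)
J = -1/7226 (J = 1/(326 - 7552) = 1/(-7226) = -1/7226 ≈ -0.00013839)
J - a = -1/7226 - 1*954796/7 = -1/7226 - 954796/7 = -6899355903/50582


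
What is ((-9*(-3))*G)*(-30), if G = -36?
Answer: 29160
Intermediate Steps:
((-9*(-3))*G)*(-30) = (-9*(-3)*(-36))*(-30) = (27*(-36))*(-30) = -972*(-30) = 29160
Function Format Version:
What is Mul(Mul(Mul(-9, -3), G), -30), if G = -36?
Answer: 29160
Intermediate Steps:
Mul(Mul(Mul(-9, -3), G), -30) = Mul(Mul(Mul(-9, -3), -36), -30) = Mul(Mul(27, -36), -30) = Mul(-972, -30) = 29160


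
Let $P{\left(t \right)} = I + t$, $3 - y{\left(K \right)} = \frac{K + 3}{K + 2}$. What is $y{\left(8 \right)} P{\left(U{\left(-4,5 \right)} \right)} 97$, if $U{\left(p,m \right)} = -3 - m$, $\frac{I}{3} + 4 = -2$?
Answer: $- \frac{23959}{5} \approx -4791.8$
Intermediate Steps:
$I = -18$ ($I = -12 + 3 \left(-2\right) = -12 - 6 = -18$)
$y{\left(K \right)} = 3 - \frac{3 + K}{2 + K}$ ($y{\left(K \right)} = 3 - \frac{K + 3}{K + 2} = 3 - \frac{3 + K}{2 + K}$)
$P{\left(t \right)} = -18 + t$
$y{\left(8 \right)} P{\left(U{\left(-4,5 \right)} \right)} 97 = \frac{3 + 2 \cdot 8}{2 + 8} \left(-18 - 8\right) 97 = \frac{3 + 16}{10} \left(-18 - 8\right) 97 = \frac{1}{10} \cdot 19 \left(-18 - 8\right) 97 = \frac{19 \left(\left(-26\right) 97\right)}{10} = \frac{19}{10} \left(-2522\right) = - \frac{23959}{5}$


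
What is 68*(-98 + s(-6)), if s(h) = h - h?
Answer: -6664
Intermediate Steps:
s(h) = 0
68*(-98 + s(-6)) = 68*(-98 + 0) = 68*(-98) = -6664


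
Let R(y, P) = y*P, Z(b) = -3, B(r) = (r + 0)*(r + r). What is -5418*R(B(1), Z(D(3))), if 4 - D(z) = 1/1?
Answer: 32508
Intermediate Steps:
B(r) = 2*r² (B(r) = r*(2*r) = 2*r²)
D(z) = 3 (D(z) = 4 - 1/1 = 4 - 1*1 = 4 - 1 = 3)
R(y, P) = P*y
-5418*R(B(1), Z(D(3))) = -(-16254)*2*1² = -(-16254)*2*1 = -(-16254)*2 = -5418*(-6) = 32508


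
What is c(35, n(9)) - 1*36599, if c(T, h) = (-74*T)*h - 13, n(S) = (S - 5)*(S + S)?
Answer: -223092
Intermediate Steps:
n(S) = 2*S*(-5 + S) (n(S) = (-5 + S)*(2*S) = 2*S*(-5 + S))
c(T, h) = -13 - 74*T*h (c(T, h) = -74*T*h - 13 = -13 - 74*T*h)
c(35, n(9)) - 1*36599 = (-13 - 74*35*2*9*(-5 + 9)) - 1*36599 = (-13 - 74*35*2*9*4) - 36599 = (-13 - 74*35*72) - 36599 = (-13 - 186480) - 36599 = -186493 - 36599 = -223092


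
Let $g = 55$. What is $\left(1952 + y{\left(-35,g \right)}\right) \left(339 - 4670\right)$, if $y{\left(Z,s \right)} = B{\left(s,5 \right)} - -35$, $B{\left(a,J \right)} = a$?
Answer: $-8843902$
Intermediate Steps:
$y{\left(Z,s \right)} = 35 + s$ ($y{\left(Z,s \right)} = s - -35 = s + 35 = 35 + s$)
$\left(1952 + y{\left(-35,g \right)}\right) \left(339 - 4670\right) = \left(1952 + \left(35 + 55\right)\right) \left(339 - 4670\right) = \left(1952 + 90\right) \left(-4331\right) = 2042 \left(-4331\right) = -8843902$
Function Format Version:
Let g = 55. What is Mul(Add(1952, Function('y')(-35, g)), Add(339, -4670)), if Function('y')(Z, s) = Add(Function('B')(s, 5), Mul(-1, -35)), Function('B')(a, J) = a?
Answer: -8843902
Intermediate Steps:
Function('y')(Z, s) = Add(35, s) (Function('y')(Z, s) = Add(s, Mul(-1, -35)) = Add(s, 35) = Add(35, s))
Mul(Add(1952, Function('y')(-35, g)), Add(339, -4670)) = Mul(Add(1952, Add(35, 55)), Add(339, -4670)) = Mul(Add(1952, 90), -4331) = Mul(2042, -4331) = -8843902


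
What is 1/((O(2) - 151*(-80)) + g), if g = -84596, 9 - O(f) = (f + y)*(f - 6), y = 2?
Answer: -1/72491 ≈ -1.3795e-5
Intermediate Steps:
O(f) = 9 - (-6 + f)*(2 + f) (O(f) = 9 - (f + 2)*(f - 6) = 9 - (2 + f)*(-6 + f) = 9 - (-6 + f)*(2 + f))
1/((O(2) - 151*(-80)) + g) = 1/(((21 - 1*2² + 4*2) - 151*(-80)) - 84596) = 1/(((21 - 1*4 + 8) + 12080) - 84596) = 1/(((21 - 4 + 8) + 12080) - 84596) = 1/((25 + 12080) - 84596) = 1/(12105 - 84596) = 1/(-72491) = -1/72491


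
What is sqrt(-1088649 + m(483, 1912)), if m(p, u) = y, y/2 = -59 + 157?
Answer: I*sqrt(1088453) ≈ 1043.3*I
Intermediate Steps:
y = 196 (y = 2*(-59 + 157) = 2*98 = 196)
m(p, u) = 196
sqrt(-1088649 + m(483, 1912)) = sqrt(-1088649 + 196) = sqrt(-1088453) = I*sqrt(1088453)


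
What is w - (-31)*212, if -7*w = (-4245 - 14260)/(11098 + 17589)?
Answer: 1319735253/200809 ≈ 6572.1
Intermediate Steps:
w = 18505/200809 (w = -(-4245 - 14260)/(7*(11098 + 17589)) = -(-18505)/(7*28687) = -1/7*(-18505/28687) = 18505/200809 ≈ 0.092152)
w - (-31)*212 = 18505/200809 - (-31)*212 = 18505/200809 - 1*(-6572) = 18505/200809 + 6572 = 1319735253/200809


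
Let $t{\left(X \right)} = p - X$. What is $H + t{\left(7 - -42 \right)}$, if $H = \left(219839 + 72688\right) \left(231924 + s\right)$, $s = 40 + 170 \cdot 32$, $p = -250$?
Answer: $69447079609$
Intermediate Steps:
$s = 5480$ ($s = 40 + 5440 = 5480$)
$H = 69447079908$ ($H = \left(219839 + 72688\right) \left(231924 + 5480\right) = 292527 \cdot 237404 = 69447079908$)
$t{\left(X \right)} = -250 - X$
$H + t{\left(7 - -42 \right)} = 69447079908 - \left(257 + 42\right) = 69447079908 - 299 = 69447079609$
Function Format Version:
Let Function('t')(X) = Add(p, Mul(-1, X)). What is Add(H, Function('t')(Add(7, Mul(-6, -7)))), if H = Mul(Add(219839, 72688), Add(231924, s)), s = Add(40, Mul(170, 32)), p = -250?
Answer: 69447079609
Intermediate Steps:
s = 5480 (s = Add(40, 5440) = 5480)
H = 69447079908 (H = Mul(Add(219839, 72688), Add(231924, 5480)) = Mul(292527, 237404) = 69447079908)
Function('t')(X) = Add(-250, Mul(-1, X))
Add(H, Function('t')(Add(7, Mul(-6, -7)))) = Add(69447079908, Add(-250, Mul(-1, Add(7, Mul(-6, -7))))) = Add(69447079908, Add(-250, Mul(-1, Add(7, 42)))) = Add(69447079908, Add(-250, Mul(-1, 49))) = Add(69447079908, Add(-250, -49)) = Add(69447079908, -299) = 69447079609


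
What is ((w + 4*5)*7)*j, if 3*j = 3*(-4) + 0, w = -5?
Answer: -420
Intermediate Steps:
j = -4 (j = (3*(-4) + 0)/3 = (-12 + 0)/3 = (1/3)*(-12) = -4)
((w + 4*5)*7)*j = ((-5 + 4*5)*7)*(-4) = ((-5 + 20)*7)*(-4) = (15*7)*(-4) = 105*(-4) = -420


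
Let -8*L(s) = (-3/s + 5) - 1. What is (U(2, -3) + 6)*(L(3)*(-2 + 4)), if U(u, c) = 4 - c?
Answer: -39/4 ≈ -9.7500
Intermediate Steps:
L(s) = -½ + 3/(8*s) (L(s) = -((-3/s + 5) - 1)/8 = -((5 - 3/s) - 1)/8 = -(4 - 3/s)/8 = -½ + 3/(8*s))
(U(2, -3) + 6)*(L(3)*(-2 + 4)) = ((4 - 1*(-3)) + 6)*(((⅛)*(3 - 4*3)/3)*(-2 + 4)) = ((4 + 3) + 6)*(((⅛)*(⅓)*(3 - 12))*2) = (7 + 6)*(((⅛)*(⅓)*(-9))*2) = 13*(-3/8*2) = 13*(-¾) = -39/4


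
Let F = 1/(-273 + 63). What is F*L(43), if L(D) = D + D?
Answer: -43/105 ≈ -0.40952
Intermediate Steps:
F = -1/210 (F = 1/(-210) = -1/210 ≈ -0.0047619)
L(D) = 2*D
F*L(43) = -43/105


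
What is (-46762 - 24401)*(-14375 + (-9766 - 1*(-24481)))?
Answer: -24195420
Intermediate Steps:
(-46762 - 24401)*(-14375 + (-9766 - 1*(-24481))) = -71163*(-14375 + (-9766 + 24481)) = -71163*(-14375 + 14715) = -71163*340 = -24195420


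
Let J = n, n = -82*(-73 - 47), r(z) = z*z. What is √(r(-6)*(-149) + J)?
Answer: 2*√1119 ≈ 66.903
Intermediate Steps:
r(z) = z²
n = 9840 (n = -82*(-120) = 9840)
J = 9840
√(r(-6)*(-149) + J) = √((-6)²*(-149) + 9840) = √(36*(-149) + 9840) = √(-5364 + 9840) = √4476 = 2*√1119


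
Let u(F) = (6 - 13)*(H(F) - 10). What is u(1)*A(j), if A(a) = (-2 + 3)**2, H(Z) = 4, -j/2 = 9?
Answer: 42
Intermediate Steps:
j = -18 (j = -2*9 = -18)
A(a) = 1 (A(a) = 1**2 = 1)
u(F) = 42 (u(F) = (6 - 13)*(4 - 10) = -7*(-6) = 42)
u(1)*A(j) = 42*1 = 42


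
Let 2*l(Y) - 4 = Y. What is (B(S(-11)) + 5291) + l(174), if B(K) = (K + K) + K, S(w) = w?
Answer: 5347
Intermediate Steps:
B(K) = 3*K (B(K) = 2*K + K = 3*K)
l(Y) = 2 + Y/2
(B(S(-11)) + 5291) + l(174) = (3*(-11) + 5291) + (2 + (½)*174) = (-33 + 5291) + (2 + 87) = 5258 + 89 = 5347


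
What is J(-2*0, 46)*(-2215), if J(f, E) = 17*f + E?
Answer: -101890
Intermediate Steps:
J(f, E) = E + 17*f
J(-2*0, 46)*(-2215) = (46 + 17*(-2*0))*(-2215) = (46 + 17*0)*(-2215) = (46 + 0)*(-2215) = 46*(-2215) = -101890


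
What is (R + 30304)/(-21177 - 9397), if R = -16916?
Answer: -6694/15287 ≈ -0.43789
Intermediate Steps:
(R + 30304)/(-21177 - 9397) = (-16916 + 30304)/(-21177 - 9397) = 13388/(-30574) = 13388*(-1/30574) = -6694/15287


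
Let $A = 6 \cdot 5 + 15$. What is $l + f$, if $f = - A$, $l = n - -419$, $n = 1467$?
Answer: $1841$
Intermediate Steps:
$A = 45$ ($A = 30 + 15 = 45$)
$l = 1886$ ($l = 1467 - -419 = 1467 + 419 = 1886$)
$f = -45$ ($f = \left(-1\right) 45 = -45$)
$l + f = 1886 - 45 = 1841$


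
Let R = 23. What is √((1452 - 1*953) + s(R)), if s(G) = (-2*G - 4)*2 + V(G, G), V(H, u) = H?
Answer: √422 ≈ 20.543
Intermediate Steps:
s(G) = -8 - 3*G (s(G) = (-2*G - 4)*2 + G = (-4 - 2*G)*2 + G = (-8 - 4*G) + G = -8 - 3*G)
√((1452 - 1*953) + s(R)) = √((1452 - 1*953) + (-8 - 3*23)) = √((1452 - 953) + (-8 - 69)) = √(499 - 77) = √422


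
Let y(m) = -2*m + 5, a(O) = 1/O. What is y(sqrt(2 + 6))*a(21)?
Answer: 5/21 - 4*sqrt(2)/21 ≈ -0.031279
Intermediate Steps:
y(m) = 5 - 2*m
y(sqrt(2 + 6))*a(21) = (5 - 2*sqrt(2 + 6))/21 = (5 - 4*sqrt(2))*(1/21) = 5/21 - 4*sqrt(2)/21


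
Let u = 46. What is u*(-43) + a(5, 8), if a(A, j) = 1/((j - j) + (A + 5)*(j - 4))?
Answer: -79119/40 ≈ -1978.0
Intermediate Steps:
a(A, j) = 1/((-4 + j)*(5 + A)) (a(A, j) = 1/(0 + (5 + A)*(-4 + j)) = 1/(0 + (-4 + j)*(5 + A)) = 1/((-4 + j)*(5 + A)))
u*(-43) + a(5, 8) = 46*(-43) + 1/(-20 - 4*5 + 5*8 + 5*8) = -1978 + 1/(-20 - 20 + 40 + 40) = -1978 + 1/40 = -79119/40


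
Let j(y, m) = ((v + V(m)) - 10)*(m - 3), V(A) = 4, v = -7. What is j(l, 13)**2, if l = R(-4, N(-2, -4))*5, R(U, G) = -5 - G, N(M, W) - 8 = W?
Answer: 16900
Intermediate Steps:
N(M, W) = 8 + W
l = -45 (l = (-5 - (8 - 4))*5 = (-5 - 1*4)*5 = (-5 - 4)*5 = -9*5 = -45)
j(y, m) = 39 - 13*m (j(y, m) = ((-7 + 4) - 10)*(m - 3) = (-3 - 10)*(-3 + m) = -13*(-3 + m) = 39 - 13*m)
j(l, 13)**2 = (39 - 13*13)**2 = (39 - 169)**2 = (-130)**2 = 16900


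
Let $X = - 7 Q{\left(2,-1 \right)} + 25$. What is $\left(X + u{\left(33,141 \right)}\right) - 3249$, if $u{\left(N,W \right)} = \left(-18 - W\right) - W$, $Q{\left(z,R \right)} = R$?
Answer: $-3517$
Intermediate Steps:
$X = 32$ ($X = \left(-7\right) \left(-1\right) + 25 = 7 + 25 = 32$)
$u{\left(N,W \right)} = -18 - 2 W$
$\left(X + u{\left(33,141 \right)}\right) - 3249 = \left(32 - 300\right) - 3249 = -268 - 3249 = -3517$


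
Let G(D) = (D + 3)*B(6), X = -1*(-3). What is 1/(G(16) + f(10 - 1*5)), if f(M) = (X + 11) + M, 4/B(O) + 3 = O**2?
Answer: 33/703 ≈ 0.046942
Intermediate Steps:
X = 3
B(O) = 4/(-3 + O**2)
f(M) = 14 + M (f(M) = (3 + 11) + M = 14 + M)
G(D) = 4/11 + 4*D/33 (G(D) = (D + 3)*(4/(-3 + 6**2)) = (3 + D)*(4/(-3 + 36)) = (3 + D)*(4/33) = 4/11 + 4*D/33)
1/(G(16) + f(10 - 1*5)) = 1/((4/11 + (4/33)*16) + (14 + (10 - 1*5))) = 1/((4/11 + 64/33) + (14 + (10 - 5))) = 1/(76/33 + (14 + 5)) = 1/(76/33 + 19) = 1/(703/33) = 33/703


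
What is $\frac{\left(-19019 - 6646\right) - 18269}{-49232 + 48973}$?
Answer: $\frac{43934}{259} \approx 169.63$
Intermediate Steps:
$\frac{\left(-19019 - 6646\right) - 18269}{-49232 + 48973} = \frac{\left(-19019 - 6646\right) - 18269}{-259} = \left(-25665 - 18269\right) \left(- \frac{1}{259}\right) = \left(-43934\right) \left(- \frac{1}{259}\right) = \frac{43934}{259}$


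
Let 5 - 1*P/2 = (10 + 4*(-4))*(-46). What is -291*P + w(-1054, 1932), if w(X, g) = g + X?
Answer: 158600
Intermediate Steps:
P = -542 (P = 10 - 2*(10 + 4*(-4))*(-46) = 10 - 2*(10 - 16)*(-46) = 10 - (-12)*(-46) = 10 - 2*276 = 10 - 552 = -542)
w(X, g) = X + g
-291*P + w(-1054, 1932) = -291*(-542) + (-1054 + 1932) = 157722 + 878 = 158600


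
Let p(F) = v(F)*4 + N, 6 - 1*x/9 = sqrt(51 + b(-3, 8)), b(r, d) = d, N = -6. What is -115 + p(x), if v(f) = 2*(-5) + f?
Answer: 55 - 36*sqrt(59) ≈ -221.52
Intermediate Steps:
v(f) = -10 + f
x = 54 - 9*sqrt(59) (x = 54 - 9*sqrt(51 + 8) = 54 - 9*sqrt(59) ≈ -15.130)
p(F) = -46 + 4*F (p(F) = (-10 + F)*4 - 6 = (-40 + 4*F) - 6 = -46 + 4*F)
-115 + p(x) = -115 + (-46 + 4*(54 - 9*sqrt(59))) = -115 + (-46 + (216 - 36*sqrt(59))) = -115 + (170 - 36*sqrt(59)) = 55 - 36*sqrt(59)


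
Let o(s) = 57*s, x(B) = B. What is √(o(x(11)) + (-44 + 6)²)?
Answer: √2071 ≈ 45.508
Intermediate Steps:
√(o(x(11)) + (-44 + 6)²) = √(57*11 + (-44 + 6)²) = √(627 + (-38)²) = √(627 + 1444) = √2071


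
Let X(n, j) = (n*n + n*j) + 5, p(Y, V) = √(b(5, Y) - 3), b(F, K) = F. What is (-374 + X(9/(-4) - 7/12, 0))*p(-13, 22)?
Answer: -12995*√2/36 ≈ -510.49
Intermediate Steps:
p(Y, V) = √2 (p(Y, V) = √(5 - 3) = √2)
X(n, j) = 5 + n² + j*n (X(n, j) = (n² + j*n) + 5 = 5 + n² + j*n)
(-374 + X(9/(-4) - 7/12, 0))*p(-13, 22) = (-374 + (5 + (9/(-4) - 7/12)² + 0*(9/(-4) - 7/12)))*√2 = (-374 + (5 + (9*(-¼) - 7*1/12)² + 0*(9*(-¼) - 7*1/12)))*√2 = (-374 + (5 + (-9/4 - 7/12)² + 0*(-9/4 - 7/12)))*√2 = (-374 + (5 + (-17/6)² + 0*(-17/6)))*√2 = (-374 + (5 + 289/36 + 0))*√2 = (-374 + 469/36)*√2 = -12995*√2/36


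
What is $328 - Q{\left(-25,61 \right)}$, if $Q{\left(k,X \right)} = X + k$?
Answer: $292$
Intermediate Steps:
$328 - Q{\left(-25,61 \right)} = 328 - \left(61 - 25\right) = 328 - 36 = 292$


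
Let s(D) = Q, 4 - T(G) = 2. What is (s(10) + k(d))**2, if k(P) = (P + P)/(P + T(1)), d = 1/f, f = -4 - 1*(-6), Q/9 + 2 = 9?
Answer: 100489/25 ≈ 4019.6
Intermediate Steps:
T(G) = 2 (T(G) = 4 - 1*2 = 4 - 2 = 2)
Q = 63 (Q = -18 + 9*9 = -18 + 81 = 63)
s(D) = 63
f = 2 (f = -4 + 6 = 2)
d = 1/2 ≈ 0.50000
k(P) = 2*P/(2 + P) (k(P) = (P + P)/(P + 2) = (2*P)/(2 + P) = 2*P/(2 + P))
(s(10) + k(d))**2 = (63 + 2*(1/2)/(2 + 1/2))**2 = (63 + 2*(1/2)/(5/2))**2 = (63 + 2*(1/2)*(2/5))**2 = (63 + 2/5)**2 = (317/5)**2 = 100489/25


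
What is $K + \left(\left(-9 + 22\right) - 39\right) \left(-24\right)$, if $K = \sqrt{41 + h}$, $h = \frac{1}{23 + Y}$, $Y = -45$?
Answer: $624 + \frac{\sqrt{19822}}{22} \approx 630.4$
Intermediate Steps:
$h = - \frac{1}{22}$ ($h = \frac{1}{23 - 45} = \frac{1}{-22} = - \frac{1}{22} \approx -0.045455$)
$K = \frac{\sqrt{19822}}{22}$ ($K = \sqrt{41 - \frac{1}{22}} = \sqrt{\frac{901}{22}} = \frac{\sqrt{19822}}{22} \approx 6.3996$)
$K + \left(\left(-9 + 22\right) - 39\right) \left(-24\right) = \frac{\sqrt{19822}}{22} + \left(\left(-9 + 22\right) - 39\right) \left(-24\right) = \frac{\sqrt{19822}}{22} + \left(13 - 39\right) \left(-24\right) = \frac{\sqrt{19822}}{22} - -624 = \frac{\sqrt{19822}}{22} + 624 = 624 + \frac{\sqrt{19822}}{22}$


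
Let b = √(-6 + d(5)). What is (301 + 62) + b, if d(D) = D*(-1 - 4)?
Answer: 363 + I*√31 ≈ 363.0 + 5.5678*I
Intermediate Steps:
d(D) = -5*D (d(D) = D*(-5) = -5*D)
b = I*√31 (b = √(-6 - 5*5) = √(-6 - 25) = √(-31) = I*√31 ≈ 5.5678*I)
(301 + 62) + b = (301 + 62) + I*√31 = 363 + I*√31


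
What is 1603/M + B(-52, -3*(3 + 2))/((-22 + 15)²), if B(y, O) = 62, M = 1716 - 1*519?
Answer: 21823/8379 ≈ 2.6045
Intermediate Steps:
M = 1197 (M = 1716 - 519 = 1197)
1603/M + B(-52, -3*(3 + 2))/((-22 + 15)²) = 1603/1197 + 62/((-22 + 15)²) = 1603*(1/1197) + 62/((-7)²) = 229/171 + 62/49 = 21823/8379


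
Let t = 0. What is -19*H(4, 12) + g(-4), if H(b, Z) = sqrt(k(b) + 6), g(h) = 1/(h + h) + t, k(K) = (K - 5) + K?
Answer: -457/8 ≈ -57.125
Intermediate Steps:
k(K) = -5 + 2*K (k(K) = (-5 + K) + K = -5 + 2*K)
g(h) = 1/(2*h) (g(h) = 1/(h + h) + 0 = 1/(2*h) + 0 = 1/(2*h))
H(b, Z) = sqrt(1 + 2*b) (H(b, Z) = sqrt((-5 + 2*b) + 6) = sqrt(1 + 2*b))
-19*H(4, 12) + g(-4) = -19*sqrt(1 + 2*4) + (1/2)/(-4) = -19*sqrt(1 + 8) + (1/2)*(-1/4) = -19*sqrt(9) - 1/8 = -19*3 - 1/8 = -57 - 1/8 = -457/8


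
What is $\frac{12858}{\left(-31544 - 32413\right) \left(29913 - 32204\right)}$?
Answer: $\frac{4286}{48841829} \approx 8.7753 \cdot 10^{-5}$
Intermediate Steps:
$\frac{12858}{\left(-31544 - 32413\right) \left(29913 - 32204\right)} = \frac{12858}{\left(-31544 - 32413\right) \left(-2291\right)} = \frac{12858}{\left(-63957\right) \left(-2291\right)} = \frac{12858}{146525487} = 12858 \cdot \frac{1}{146525487} = \frac{4286}{48841829}$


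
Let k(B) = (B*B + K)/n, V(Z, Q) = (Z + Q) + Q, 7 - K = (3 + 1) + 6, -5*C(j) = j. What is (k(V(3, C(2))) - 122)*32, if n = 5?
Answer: -486528/125 ≈ -3892.2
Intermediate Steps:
C(j) = -j/5
K = -3 (K = 7 - ((3 + 1) + 6) = 7 - (4 + 6) = 7 - 1*10 = 7 - 10 = -3)
V(Z, Q) = Z + 2*Q (V(Z, Q) = (Q + Z) + Q = Z + 2*Q)
k(B) = -⅗ + B²/5 (k(B) = (B*B - 3)/5 = (B² - 3)*(⅕) = (-3 + B²)*(⅕) = -⅗ + B²/5)
(k(V(3, C(2))) - 122)*32 = ((-⅗ + (3 + 2*(-⅕*2))²/5) - 122)*32 = ((-⅗ + (3 + 2*(-⅖))²/5) - 122)*32 = ((-⅗ + (3 - ⅘)²/5) - 122)*32 = ((-⅗ + (11/5)²/5) - 122)*32 = ((-⅗ + (⅕)*(121/25)) - 122)*32 = ((-⅗ + 121/125) - 122)*32 = (46/125 - 122)*32 = -15204/125*32 = -486528/125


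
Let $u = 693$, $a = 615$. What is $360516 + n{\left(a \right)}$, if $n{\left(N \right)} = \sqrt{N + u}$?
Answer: $360516 + 2 \sqrt{327} \approx 3.6055 \cdot 10^{5}$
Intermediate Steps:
$n{\left(N \right)} = \sqrt{693 + N}$ ($n{\left(N \right)} = \sqrt{N + 693} = \sqrt{693 + N}$)
$360516 + n{\left(a \right)} = 360516 + \sqrt{693 + 615} = 360516 + \sqrt{1308} = 360516 + 2 \sqrt{327}$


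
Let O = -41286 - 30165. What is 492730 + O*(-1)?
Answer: 564181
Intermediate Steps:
O = -71451
492730 + O*(-1) = 492730 - 71451*(-1) = 492730 + 71451 = 564181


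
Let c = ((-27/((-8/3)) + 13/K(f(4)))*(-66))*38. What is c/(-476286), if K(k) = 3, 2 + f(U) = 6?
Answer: 72523/952572 ≈ 0.076134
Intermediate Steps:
f(U) = 4 (f(U) = -2 + 6 = 4)
c = -72523/2 (c = ((-27/((-8/3)) + 13/3)*(-66))*38 = ((-27/((-8*⅓)) + 13*(⅓))*(-66))*38 = ((-27/(-8/3) + 13/3)*(-66))*38 = ((-27*(-3/8) + 13/3)*(-66))*38 = ((81/8 + 13/3)*(-66))*38 = ((347/24)*(-66))*38 = -3817/4*38 = -72523/2 ≈ -36262.)
c/(-476286) = -72523/2/(-476286) = -72523/2*(-1/476286) = 72523/952572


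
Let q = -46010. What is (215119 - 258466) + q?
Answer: -89357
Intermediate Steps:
(215119 - 258466) + q = (215119 - 258466) - 46010 = -43347 - 46010 = -89357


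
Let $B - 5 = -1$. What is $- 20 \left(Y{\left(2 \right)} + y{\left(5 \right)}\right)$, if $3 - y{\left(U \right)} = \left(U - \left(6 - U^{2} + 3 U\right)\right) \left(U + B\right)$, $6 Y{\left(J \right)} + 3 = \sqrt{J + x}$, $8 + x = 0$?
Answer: $1570 - \frac{10 i \sqrt{6}}{3} \approx 1570.0 - 8.165 i$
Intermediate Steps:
$x = -8$ ($x = -8 + 0 = -8$)
$B = 4$ ($B = 5 - 1 = 4$)
$Y{\left(J \right)} = - \frac{1}{2} + \frac{\sqrt{-8 + J}}{6}$ ($Y{\left(J \right)} = - \frac{1}{2} + \frac{\sqrt{J - 8}}{6} = - \frac{1}{2} + \frac{\sqrt{-8 + J}}{6}$)
$y{\left(U \right)} = 3 - \left(4 + U\right) \left(-6 + U^{2} - 2 U\right)$ ($y{\left(U \right)} = 3 - \left(U - \left(6 - U^{2} + 3 U\right)\right) \left(U + 4\right) = 3 - \left(U - \left(6 - U^{2} + 3 U\right)\right) \left(4 + U\right) = 3 - \left(-6 + U^{2} - 2 U\right) \left(4 + U\right) = 3 - \left(4 + U\right) \left(-6 + U^{2} - 2 U\right)$)
$- 20 \left(Y{\left(2 \right)} + y{\left(5 \right)}\right) = - 20 \left(\left(- \frac{1}{2} + \frac{\sqrt{-8 + 2}}{6}\right) + \left(27 - 5^{3} - 2 \cdot 5^{2} + 14 \cdot 5\right)\right) = - 20 \left(\left(- \frac{1}{2} + \frac{\sqrt{-6}}{6}\right) + \left(27 - 125 - 50 + 70\right)\right) = - 20 \left(\left(- \frac{1}{2} + \frac{i \sqrt{6}}{6}\right) + \left(27 - 125 - 50 + 70\right)\right) = - 20 \left(\left(- \frac{1}{2} + \frac{i \sqrt{6}}{6}\right) - 78\right) = - 20 \left(- \frac{157}{2} + \frac{i \sqrt{6}}{6}\right) = 1570 - \frac{10 i \sqrt{6}}{3}$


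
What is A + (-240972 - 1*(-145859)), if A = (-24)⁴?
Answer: 236663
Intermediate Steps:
A = 331776
A + (-240972 - 1*(-145859)) = 331776 + (-240972 - 1*(-145859)) = 331776 + (-240972 + 145859) = 331776 - 95113 = 236663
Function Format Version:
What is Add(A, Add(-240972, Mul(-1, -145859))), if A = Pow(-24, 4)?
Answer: 236663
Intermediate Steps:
A = 331776
Add(A, Add(-240972, Mul(-1, -145859))) = Add(331776, Add(-240972, Mul(-1, -145859))) = Add(331776, Add(-240972, 145859)) = Add(331776, -95113) = 236663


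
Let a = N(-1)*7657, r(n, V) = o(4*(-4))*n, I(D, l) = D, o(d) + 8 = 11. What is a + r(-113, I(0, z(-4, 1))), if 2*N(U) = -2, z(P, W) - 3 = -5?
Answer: -7996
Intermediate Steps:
o(d) = 3 (o(d) = -8 + 11 = 3)
z(P, W) = -2 (z(P, W) = 3 - 5 = -2)
N(U) = -1 (N(U) = (½)*(-2) = -1)
r(n, V) = 3*n
a = -7657 (a = -1*7657 = -7657)
a + r(-113, I(0, z(-4, 1))) = -7657 + 3*(-113) = -7657 - 339 = -7996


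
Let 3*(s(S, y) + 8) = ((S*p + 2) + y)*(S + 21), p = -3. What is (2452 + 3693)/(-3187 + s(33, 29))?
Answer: -6145/4419 ≈ -1.3906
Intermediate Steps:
s(S, y) = -8 + (21 + S)*(2 + y - 3*S)/3 (s(S, y) = -8 + (((S*(-3) + 2) + y)*(S + 21))/3 = -8 + (((-3*S + 2) + y)*(21 + S))/3 = -8 + (((2 - 3*S) + y)*(21 + S))/3 = -8 + ((2 + y - 3*S)*(21 + S))/3 = -8 + ((21 + S)*(2 + y - 3*S))/3 = -8 + (21 + S)*(2 + y - 3*S)/3)
(2452 + 3693)/(-3187 + s(33, 29)) = (2452 + 3693)/(-3187 + (6 - 1*33² + 7*29 - 61/3*33 + (⅓)*33*29)) = 6145/(-3187 + (6 - 1*1089 + 203 - 671 + 319)) = 6145/(-3187 + (6 - 1089 + 203 - 671 + 319)) = 6145/(-3187 - 1232) = 6145/(-4419) = 6145*(-1/4419) = -6145/4419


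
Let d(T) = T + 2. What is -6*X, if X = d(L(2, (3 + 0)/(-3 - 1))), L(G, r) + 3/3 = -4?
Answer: 18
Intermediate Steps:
L(G, r) = -5 (L(G, r) = -1 - 4 = -5)
d(T) = 2 + T
X = -3 (X = 2 - 5 = -3)
-6*X = -6*(-3) = 18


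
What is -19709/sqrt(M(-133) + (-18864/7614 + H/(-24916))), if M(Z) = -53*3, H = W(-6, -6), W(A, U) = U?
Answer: 59127*I*sqrt(498248911998446)/850942421 ≈ 1551.0*I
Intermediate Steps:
H = -6
M(Z) = -159
-19709/sqrt(M(-133) + (-18864/7614 + H/(-24916))) = -19709/sqrt(-159 + (-18864/7614 - 6/(-24916))) = -19709/sqrt(-159 + (-18864*1/7614 - 6*(-1/24916))) = -19709/sqrt(-159 + (-1048/423 + 3/12458)) = -19709/sqrt(-159 - 13054715/5269734) = -19709*(-3*I*sqrt(498248911998446)/850942421) = -(-59127)*I*sqrt(498248911998446)/850942421 = 59127*I*sqrt(498248911998446)/850942421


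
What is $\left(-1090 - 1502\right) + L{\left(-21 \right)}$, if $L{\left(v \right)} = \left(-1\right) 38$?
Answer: $-2630$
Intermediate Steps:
$L{\left(v \right)} = -38$
$\left(-1090 - 1502\right) + L{\left(-21 \right)} = \left(-1090 - 1502\right) - 38 = -2592 - 38 = -2630$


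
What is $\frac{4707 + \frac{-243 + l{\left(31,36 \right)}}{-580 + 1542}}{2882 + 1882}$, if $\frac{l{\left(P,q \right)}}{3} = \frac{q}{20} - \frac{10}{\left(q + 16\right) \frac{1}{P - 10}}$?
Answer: $\frac{196208319}{198595280} \approx 0.98798$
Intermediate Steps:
$l{\left(P,q \right)} = \frac{3 q}{20} - \frac{30 \left(-10 + P\right)}{16 + q}$ ($l{\left(P,q \right)} = 3 \left(\frac{q}{20} - \frac{10}{\left(q + 16\right) \frac{1}{P - 10}}\right) = 3 \left(q \frac{1}{20} - \frac{10}{\left(16 + q\right) \frac{1}{-10 + P}}\right) = 3 \left(\frac{q}{20} - \frac{10}{\frac{1}{-10 + P} \left(16 + q\right)}\right) = 3 \left(\frac{q}{20} - 10 \frac{-10 + P}{16 + q}\right) = 3 \left(\frac{q}{20} - \frac{10 \left(-10 + P\right)}{16 + q}\right) = \frac{3 q}{20} - \frac{30 \left(-10 + P\right)}{16 + q}$)
$\frac{4707 + \frac{-243 + l{\left(31,36 \right)}}{-580 + 1542}}{2882 + 1882} = \frac{4707 + \frac{-243 + \frac{3 \left(2000 + 36^{2} - 6200 + 16 \cdot 36\right)}{20 \left(16 + 36\right)}}{-580 + 1542}}{2882 + 1882} = \frac{4707 + \frac{-243 + \frac{3 \left(2000 + 1296 - 6200 + 576\right)}{20 \cdot 52}}{962}}{4764} = \left(4707 + \left(-243 + \frac{3}{20} \cdot \frac{1}{52} \left(-2328\right)\right) \frac{1}{962}\right) \frac{1}{4764} = \left(4707 + \left(-243 - \frac{873}{130}\right) \frac{1}{962}\right) \frac{1}{4764} = \left(4707 - \frac{32463}{125060}\right) \frac{1}{4764} = \frac{588624957}{125060} \cdot \frac{1}{4764} = \frac{196208319}{198595280}$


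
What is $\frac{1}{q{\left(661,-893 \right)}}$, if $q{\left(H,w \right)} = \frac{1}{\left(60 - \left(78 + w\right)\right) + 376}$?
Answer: $1251$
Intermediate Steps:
$q{\left(H,w \right)} = \frac{1}{358 - w}$ ($q{\left(H,w \right)} = \frac{1}{\left(60 - \left(78 + w\right)\right) + 376} = \frac{1}{\left(-18 - w\right) + 376} = \frac{1}{358 - w}$)
$\frac{1}{q{\left(661,-893 \right)}} = \frac{1}{\left(-1\right) \frac{1}{-358 - 893}} = \frac{1}{\left(-1\right) \frac{1}{-1251}} = \frac{1}{\left(-1\right) \left(- \frac{1}{1251}\right)} = \frac{1}{\frac{1}{1251}} = 1251$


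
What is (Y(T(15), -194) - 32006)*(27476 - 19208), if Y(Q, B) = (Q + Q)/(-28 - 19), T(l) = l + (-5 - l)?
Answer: -12437320896/47 ≈ -2.6462e+8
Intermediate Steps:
T(l) = -5
Y(Q, B) = -2*Q/47 (Y(Q, B) = (2*Q)/(-47) = (2*Q)*(-1/47) = -2*Q/47)
(Y(T(15), -194) - 32006)*(27476 - 19208) = (-2/47*(-5) - 32006)*(27476 - 19208) = (10/47 - 32006)*8268 = -1504272/47*8268 = -12437320896/47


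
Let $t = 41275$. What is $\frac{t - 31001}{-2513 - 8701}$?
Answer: $- \frac{5137}{5607} \approx -0.91618$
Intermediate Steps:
$\frac{t - 31001}{-2513 - 8701} = \frac{41275 - 31001}{-2513 - 8701} = \frac{10274}{-11214} = 10274 \left(- \frac{1}{11214}\right) = - \frac{5137}{5607}$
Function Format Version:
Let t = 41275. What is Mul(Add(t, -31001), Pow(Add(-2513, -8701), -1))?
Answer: Rational(-5137, 5607) ≈ -0.91618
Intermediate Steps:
Mul(Add(t, -31001), Pow(Add(-2513, -8701), -1)) = Mul(Add(41275, -31001), Pow(Add(-2513, -8701), -1)) = Mul(10274, Pow(-11214, -1)) = Mul(10274, Rational(-1, 11214)) = Rational(-5137, 5607)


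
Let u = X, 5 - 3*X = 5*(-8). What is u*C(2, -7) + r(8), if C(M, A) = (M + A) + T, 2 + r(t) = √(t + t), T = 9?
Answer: 62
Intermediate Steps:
r(t) = -2 + √2*√t (r(t) = -2 + √(t + t) = -2 + √(2*t) = -2 + √2*√t)
C(M, A) = 9 + A + M (C(M, A) = (M + A) + 9 = (A + M) + 9 = 9 + A + M)
X = 15 (X = 5/3 - 5*(-8)/3 = 5/3 - ⅓*(-40) = 5/3 + 40/3 = 15)
u = 15
u*C(2, -7) + r(8) = 15*(9 - 7 + 2) + (-2 + √2*√8) = 15*4 + (-2 + √2*(2*√2)) = 60 + (-2 + 4) = 60 + 2 = 62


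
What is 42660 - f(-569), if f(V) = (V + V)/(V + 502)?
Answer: 2857082/67 ≈ 42643.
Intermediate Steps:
f(V) = 2*V/(502 + V) (f(V) = (2*V)/(502 + V) = 2*V/(502 + V))
42660 - f(-569) = 42660 - 2*(-569)/(502 - 569) = 42660 - 2*(-569)/(-67) = 42660 - 2*(-569)*(-1)/67 = 42660 - 1*1138/67 = 42660 - 1138/67 = 2857082/67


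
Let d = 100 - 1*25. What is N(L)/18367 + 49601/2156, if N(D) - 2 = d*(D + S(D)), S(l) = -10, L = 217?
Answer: 944497779/39599252 ≈ 23.851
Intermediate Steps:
d = 75 (d = 100 - 25 = 75)
N(D) = -748 + 75*D (N(D) = 2 + 75*(D - 10) = 2 + 75*(-10 + D) = 2 + (-750 + 75*D) = -748 + 75*D)
N(L)/18367 + 49601/2156 = (-748 + 75*217)/18367 + 49601/2156 = (-748 + 16275)*(1/18367) + 49601*(1/2156) = 15527*(1/18367) + 49601/2156 = 15527/18367 + 49601/2156 = 944497779/39599252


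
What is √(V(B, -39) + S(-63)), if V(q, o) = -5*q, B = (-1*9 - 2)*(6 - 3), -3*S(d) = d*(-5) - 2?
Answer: √546/3 ≈ 7.7889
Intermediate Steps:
S(d) = ⅔ + 5*d/3 (S(d) = -(d*(-5) - 2)/3 = -(-5*d - 2)/3 = -(-2 - 5*d)/3 = ⅔ + 5*d/3)
B = -33 (B = (-9 - 2)*3 = -11*3 = -33)
√(V(B, -39) + S(-63)) = √(-5*(-33) + (⅔ + (5/3)*(-63))) = √(165 + (⅔ - 105)) = √(165 - 313/3) = √(182/3) = √546/3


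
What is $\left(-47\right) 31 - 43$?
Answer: $-1500$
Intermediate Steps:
$\left(-47\right) 31 - 43 = -1457 - 43 = -1500$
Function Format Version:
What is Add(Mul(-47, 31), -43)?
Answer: -1500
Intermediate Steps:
Add(Mul(-47, 31), -43) = Add(-1457, -43) = -1500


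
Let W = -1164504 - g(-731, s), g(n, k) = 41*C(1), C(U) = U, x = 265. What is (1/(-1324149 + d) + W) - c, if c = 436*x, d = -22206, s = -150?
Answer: -1723448840176/1346355 ≈ -1.2801e+6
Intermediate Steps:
g(n, k) = 41 (g(n, k) = 41*1 = 41)
W = -1164545 (W = -1164504 - 1*41 = -1164504 - 41 = -1164545)
c = 115540 (c = 436*265 = 115540)
(1/(-1324149 + d) + W) - c = (1/(-1324149 - 22206) - 1164545) - 1*115540 = (1/(-1346355) - 1164545) - 115540 = (-1/1346355 - 1164545) - 115540 = -1567890983476/1346355 - 115540 = -1723448840176/1346355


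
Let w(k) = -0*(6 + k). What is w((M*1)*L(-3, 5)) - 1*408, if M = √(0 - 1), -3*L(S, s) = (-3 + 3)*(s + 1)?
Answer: -408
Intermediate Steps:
L(S, s) = 0 (L(S, s) = -(-3 + 3)*(s + 1)/3 = -0*(1 + s) = -⅓*0 = 0)
M = I (M = √(-1) = I ≈ 1.0*I)
w(k) = 0 (w(k) = -1*0 = 0)
w((M*1)*L(-3, 5)) - 1*408 = 0 - 1*408 = 0 - 408 = -408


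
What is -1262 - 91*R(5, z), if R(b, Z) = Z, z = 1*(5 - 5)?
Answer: -1262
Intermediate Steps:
z = 0 (z = 1*0 = 0)
-1262 - 91*R(5, z) = -1262 - 91*0 = -1262 - 1*0 = -1262 + 0 = -1262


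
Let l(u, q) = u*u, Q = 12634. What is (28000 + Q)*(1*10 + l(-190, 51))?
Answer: 1467293740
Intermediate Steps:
l(u, q) = u**2
(28000 + Q)*(1*10 + l(-190, 51)) = (28000 + 12634)*(1*10 + (-190)**2) = 40634*(10 + 36100) = 40634*36110 = 1467293740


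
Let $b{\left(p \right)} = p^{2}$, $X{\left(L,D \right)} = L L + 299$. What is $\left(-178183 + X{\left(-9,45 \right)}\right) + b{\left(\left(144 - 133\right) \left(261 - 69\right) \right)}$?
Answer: $4282741$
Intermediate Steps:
$X{\left(L,D \right)} = 299 + L^{2}$ ($X{\left(L,D \right)} = L^{2} + 299 = 299 + L^{2}$)
$\left(-178183 + X{\left(-9,45 \right)}\right) + b{\left(\left(144 - 133\right) \left(261 - 69\right) \right)} = \left(-178183 + \left(299 + \left(-9\right)^{2}\right)\right) + \left(\left(144 - 133\right) \left(261 - 69\right)\right)^{2} = \left(-178183 + \left(299 + 81\right)\right) + \left(11 \cdot 192\right)^{2} = \left(-178183 + 380\right) + 2112^{2} = -177803 + 4460544 = 4282741$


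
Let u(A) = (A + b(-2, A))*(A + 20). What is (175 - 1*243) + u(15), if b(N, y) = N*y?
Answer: -593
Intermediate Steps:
u(A) = -A*(20 + A) (u(A) = (A - 2*A)*(A + 20) = (-A)*(20 + A) = -A*(20 + A))
(175 - 1*243) + u(15) = (175 - 1*243) + 15*(-20 - 1*15) = (175 - 243) + 15*(-20 - 15) = -68 + 15*(-35) = -68 - 525 = -593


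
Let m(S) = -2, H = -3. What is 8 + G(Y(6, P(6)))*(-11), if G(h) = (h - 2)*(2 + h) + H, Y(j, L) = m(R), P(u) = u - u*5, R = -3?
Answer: 41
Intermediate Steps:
P(u) = -4*u (P(u) = u - 5*u = -4*u)
Y(j, L) = -2
G(h) = -3 + (-2 + h)*(2 + h) (G(h) = (h - 2)*(2 + h) - 3 = (-2 + h)*(2 + h) - 3 = -3 + (-2 + h)*(2 + h))
8 + G(Y(6, P(6)))*(-11) = 8 + (-7 + (-2)**2)*(-11) = 8 + (-7 + 4)*(-11) = 8 - 3*(-11) = 8 + 33 = 41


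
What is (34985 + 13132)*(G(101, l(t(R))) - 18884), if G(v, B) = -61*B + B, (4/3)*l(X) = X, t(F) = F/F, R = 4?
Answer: -910806693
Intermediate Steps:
t(F) = 1
l(X) = 3*X/4
G(v, B) = -60*B
(34985 + 13132)*(G(101, l(t(R))) - 18884) = (34985 + 13132)*(-45 - 18884) = 48117*(-60*3/4 - 18884) = 48117*(-45 - 18884) = 48117*(-18929) = -910806693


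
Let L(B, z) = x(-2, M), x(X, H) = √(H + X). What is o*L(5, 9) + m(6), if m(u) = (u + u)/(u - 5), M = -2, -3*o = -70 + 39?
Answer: 12 + 62*I/3 ≈ 12.0 + 20.667*I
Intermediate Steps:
o = 31/3 (o = -(-70 + 39)/3 = -⅓*(-31) = 31/3 ≈ 10.333)
L(B, z) = 2*I (L(B, z) = √(-2 - 2) = √(-4) = 2*I)
m(u) = 2*u/(-5 + u) (m(u) = (2*u)/(-5 + u) = 2*u/(-5 + u))
o*L(5, 9) + m(6) = 31*(2*I)/3 + 2*6/(-5 + 6) = 62*I/3 + 2*6/1 = 62*I/3 + 2*6*1 = 62*I/3 + 12 = 12 + 62*I/3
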